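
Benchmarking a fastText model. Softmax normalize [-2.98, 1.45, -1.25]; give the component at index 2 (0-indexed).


Exponentials: e^-2.98=0.0508, e^1.45=4.2631, e^-1.25=0.2865
Sum = 4.6004
Softmax = [0.011, 0.9267, 0.0623]
p[2] = 0.2865/4.6004 = 0.0623

0.0623


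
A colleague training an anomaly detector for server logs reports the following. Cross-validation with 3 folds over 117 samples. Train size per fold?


Fold size = 117/3 = 39
Training per fold = 117 - 39 = 78

78


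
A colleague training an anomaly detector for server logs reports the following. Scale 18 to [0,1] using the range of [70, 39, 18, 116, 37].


min=18, max=116
(18-18)/(116-18) = 0/98 = 0.0

0.0


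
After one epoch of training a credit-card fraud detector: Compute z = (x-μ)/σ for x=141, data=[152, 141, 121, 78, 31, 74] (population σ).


μ = 99.5, σ = 42.3192
z = (141 - 99.5)/42.3192 = 0.9806

0.9806


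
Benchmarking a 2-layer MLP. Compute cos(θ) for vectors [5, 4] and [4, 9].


A·B = 5·4 + 4·9 = 56
‖A‖ = √41 = 6.4031, ‖B‖ = √97 = 9.8489
cos = 56/(√41·√97) = 56/√3977 = 0.888

0.888


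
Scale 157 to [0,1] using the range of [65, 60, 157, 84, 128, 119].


min=60, max=157
(157-60)/(157-60) = 97/97 = 1.0

1.0


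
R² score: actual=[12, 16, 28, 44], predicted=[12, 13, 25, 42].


ȳ = 25
SS_res = Σ(y-ŷ)² = 22
SS_tot = Σ(y-ȳ)² = 620
R² = 1 - SS_res/SS_tot = 1 - 0.0355 = 0.9645

0.9645


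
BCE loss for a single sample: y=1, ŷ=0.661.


BCE = -[y·ln(p) + (1-y)·ln(1-p)]
= -1·ln(0.661) - 0
= -ln(0.661) = 0.414

0.414


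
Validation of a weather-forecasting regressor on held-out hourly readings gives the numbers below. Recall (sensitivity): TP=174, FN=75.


Recall = TP/(TP+FN)
= 174/(174+75)
= 174/249 = 69.88%

69.88%


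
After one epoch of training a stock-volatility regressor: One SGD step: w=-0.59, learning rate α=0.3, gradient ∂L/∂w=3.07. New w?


w_new = w - α·∇
= -0.59 - 0.3·3.07
= -0.59 - 0.921
= -1.511

-1.511


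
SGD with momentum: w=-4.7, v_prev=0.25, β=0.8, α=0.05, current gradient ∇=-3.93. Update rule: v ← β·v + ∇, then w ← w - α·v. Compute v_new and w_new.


v_new = 0.8·0.25 - 3.93 = 0.2 - 3.93 = -3.73
w_new = -4.7 - 0.05·-3.73 = -4.7 + 0.1865 = -4.5135

v_new=-3.73, w_new=-4.5135


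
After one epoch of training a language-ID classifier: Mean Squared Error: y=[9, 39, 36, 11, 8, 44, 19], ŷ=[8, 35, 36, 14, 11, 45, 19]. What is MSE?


Squared errors: (9-8)²=1, (39-35)²=16, (36-36)²=0, (11-14)²=9, (8-11)²=9, (44-45)²=1, (19-19)²=0
Sum = 36
MSE = 36/7 = 36/7

36/7


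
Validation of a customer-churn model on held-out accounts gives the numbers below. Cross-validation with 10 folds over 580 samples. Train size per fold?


Fold size = 580/10 = 58
Training per fold = 580 - 58 = 522

522


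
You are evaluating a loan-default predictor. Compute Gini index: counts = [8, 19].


Probabilities: [8/27, 19/27] ≈ [0.2963, 0.7037]
Σpᵢ² = (64 + 361)/27² = 425/729
Gini = 1 - Σpᵢ² = 1 - 425/729 = 0.417

0.417


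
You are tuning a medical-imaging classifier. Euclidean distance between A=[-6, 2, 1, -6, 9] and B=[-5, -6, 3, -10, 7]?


d = √((-6+ 5)² + (2+ 6)² + (1-3)² + (-6+ 10)² + (9-7)²)
  = √(1 + 64 + 4 + 16 + 4)
  = √89 = 9.434

9.434


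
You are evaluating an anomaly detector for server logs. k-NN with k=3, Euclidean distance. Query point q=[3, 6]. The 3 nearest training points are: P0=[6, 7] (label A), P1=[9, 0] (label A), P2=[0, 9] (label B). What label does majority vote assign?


d(q,P0) = 3.1623  (label A)
d(q,P1) = 8.4853  (label A)
d(q,P2) = 4.2426  (label B)
Votes: A=2, B=1
Majority → A

A


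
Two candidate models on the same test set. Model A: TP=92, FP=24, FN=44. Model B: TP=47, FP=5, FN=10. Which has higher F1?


Model A: P=92/116=0.7931, R=92/136=0.6765, F1=2PR/(P+R)=2TP/(2TP+FP+FN)=184/252=0.7302
Model B: P=47/52=0.9038, R=47/57=0.8246, F1=2PR/(P+R)=2TP/(2TP+FP+FN)=94/109=0.8624
0.7302 < 0.8624 → Model B

Model B


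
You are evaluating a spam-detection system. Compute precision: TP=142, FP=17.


Precision = TP/(TP+FP)
= 142/(142+17)
= 142/159 = 89.31%

89.31%


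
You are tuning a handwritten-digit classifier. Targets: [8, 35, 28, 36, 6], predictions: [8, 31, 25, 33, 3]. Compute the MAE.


Absolute errors: |8-8|=0, |35-31|=4, |28-25|=3, |36-33|=3, |6-3|=3
Sum = 13
MAE = 13/5 = 13/5

13/5


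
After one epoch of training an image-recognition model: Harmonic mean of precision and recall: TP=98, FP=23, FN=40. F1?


Precision = 98/121 = 0.8099
Recall = 98/138 = 0.7101
F1 = 2·P·R/(P+R) = 2·TP/(2·TP+FP+FN) = 196/(196+23+40) = 196/259 = 0.7568

0.7568


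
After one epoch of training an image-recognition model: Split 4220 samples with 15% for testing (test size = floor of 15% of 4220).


Test = ⌊4220·15/100⌋ = 633
Train = 4220 - 633 = 3587

Train: 3587, Test: 633


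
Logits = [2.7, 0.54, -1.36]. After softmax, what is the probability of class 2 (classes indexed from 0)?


Exponentials: e^2.7=14.8797, e^0.54=1.716, e^-1.36=0.2567
Sum = 16.8524
Softmax = [0.8829, 0.1018, 0.0152]
p[2] = 0.2567/16.8524 = 0.0152

0.0152


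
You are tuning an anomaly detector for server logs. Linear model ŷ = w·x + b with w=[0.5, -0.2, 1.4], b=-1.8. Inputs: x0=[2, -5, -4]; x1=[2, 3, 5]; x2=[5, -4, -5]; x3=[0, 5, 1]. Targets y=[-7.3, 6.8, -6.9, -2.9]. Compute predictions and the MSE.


ŷ0 = (0.5)·(2) + (-0.2)·(-5) + (1.4)·(-4) - 1.8 = -5.4
ŷ1 = (0.5)·(2) + (-0.2)·(3) + (1.4)·(5) - 1.8 = 5.6
ŷ2 = (0.5)·(5) + (-0.2)·(-4) + (1.4)·(-5) - 1.8 = -5.5
ŷ3 = (0.5)·(0) + (-0.2)·(5) + (1.4)·(1) - 1.8 = -1.4
errors² = [3.61, 1.44, 1.96, 2.25]
MSE = 9.2600/4 = 2.315

2.315


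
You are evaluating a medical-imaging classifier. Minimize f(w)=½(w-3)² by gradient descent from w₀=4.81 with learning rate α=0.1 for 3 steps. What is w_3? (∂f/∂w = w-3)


step 1: grad = 4.81-3 = 1.81; w = 4.81 - 0.1·(1.81) = 4.629
step 2: grad = 4.629-3 = 1.629; w = 4.629 - 0.1·(1.629) = 4.4661
step 3: grad = 4.4661-3 = 1.4661; w = 4.4661 - 0.1·(1.4661) = 4.31949

4.31949


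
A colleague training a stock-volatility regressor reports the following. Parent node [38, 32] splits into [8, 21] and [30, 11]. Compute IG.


Parent = [38, 32], H_parent = 0.9947
H_left = 0.8498 (n=29), H_right = 0.839 (n=41)
H_children = (29/70)·0.8498 + (41/70)·0.839 = 0.8435
IG = 0.9947 - 0.8435 = 0.1512

0.1512


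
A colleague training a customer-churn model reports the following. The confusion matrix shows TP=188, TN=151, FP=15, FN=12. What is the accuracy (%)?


Accuracy = (TP+TN)/(TP+TN+FP+FN)
= (188+151)/(366)
= 339/366 = 92.62%

92.62%


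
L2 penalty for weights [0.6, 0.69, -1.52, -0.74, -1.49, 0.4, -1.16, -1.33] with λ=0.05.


‖w‖₂² = (0.6)² + (0.69)² + (-1.52)² + (-0.74)² + (-1.49)² + (0.4)² + (-1.16)² + (-1.33)²
     = 0.36 + 0.4761 + 2.3104 + 0.5476 + 2.2201 + 0.16 + 1.3456 + 1.7689
     = 9.1887
λ·‖w‖₂² = 0.05·9.1887 = 0.459435

0.459435


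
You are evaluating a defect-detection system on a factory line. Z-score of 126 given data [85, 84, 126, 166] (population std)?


μ = 115.25, σ = 33.848
z = (126 - 115.25)/33.848 = 0.3176

0.3176


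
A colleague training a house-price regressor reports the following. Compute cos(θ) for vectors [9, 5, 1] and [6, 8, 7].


A·B = 9·6 + 5·8 + 1·7 = 101
‖A‖ = √107 = 10.3441, ‖B‖ = √149 = 12.2066
cos = 101/(√107·√149) = 101/√15943 = 0.7999

0.7999


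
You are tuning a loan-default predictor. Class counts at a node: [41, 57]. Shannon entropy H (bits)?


Probabilities: [41/98, 57/98] ≈ [0.4184, 0.5816]
H = -((41/98)·log₂(41/98) + (57/98)·log₂(57/98))
  = 0.9807 bits

0.9807 bits


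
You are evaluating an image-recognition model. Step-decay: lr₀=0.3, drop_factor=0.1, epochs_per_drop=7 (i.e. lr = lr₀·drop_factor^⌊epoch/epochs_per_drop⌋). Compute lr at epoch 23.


n_drops = ⌊23/7⌋ = 3
lr = 0.3·0.1^3 = 0.3·0.001 = 0.0003

0.0003


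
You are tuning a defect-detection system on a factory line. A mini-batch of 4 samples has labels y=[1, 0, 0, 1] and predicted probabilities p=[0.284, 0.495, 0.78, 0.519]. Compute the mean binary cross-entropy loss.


L[0] = -ln(0.284) = 1.2588
L[1] = -ln(1-0.495) = -ln(0.505) = 0.6832
L[2] = -ln(1-0.78) = -ln(0.22) = 1.5141
L[3] = -ln(0.519) = 0.6559
mean = (1.2588 + 0.6832 + 1.5141 + 0.6559)/4 = 1.028

1.028


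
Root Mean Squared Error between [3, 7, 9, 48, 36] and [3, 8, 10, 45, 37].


MSE = 12/5 = 2.4
RMSE = √(12/5) = 1.5492

1.5492


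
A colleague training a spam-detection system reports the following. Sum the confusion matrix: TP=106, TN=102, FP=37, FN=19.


Total = TP + TN + FP + FN
= 106 + 102 + 37 + 19
= 264
(Predicted positive: 143, predicted negative: 121)

264


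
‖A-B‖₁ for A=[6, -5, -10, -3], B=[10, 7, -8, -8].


d = |6-10| + |-5-7| + |-10+ 8| + |-3+ 8|
  = 4 + 12 + 2 + 5
  = 23

23


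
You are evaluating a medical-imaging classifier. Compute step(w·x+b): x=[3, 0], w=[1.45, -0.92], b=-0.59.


z = (3)·(1.45) + (0)·(-0.92) - 0.59
  = 3.76
step(z) = 1 (z≥0)

1


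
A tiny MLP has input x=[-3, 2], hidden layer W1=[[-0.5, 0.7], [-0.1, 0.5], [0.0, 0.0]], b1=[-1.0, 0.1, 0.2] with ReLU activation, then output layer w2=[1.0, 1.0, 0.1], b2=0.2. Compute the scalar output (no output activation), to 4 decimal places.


z1[0] = (-0.5)·(-3) + (0.7)·(2) - 1.0 = 1.9
z1[1] = (-0.1)·(-3) + (0.5)·(2) + 0.1 = 1.4
z1[2] = (0.0)·(-3) + (0.0)·(2) + 0.2 = 0.2
h = ReLU(z1) = [1.9, 1.4, 0.2]
output = (1.0)·(1.9) + (1.0)·(1.4) + (0.1)·(0.2) + 0.2 = 3.52

3.52


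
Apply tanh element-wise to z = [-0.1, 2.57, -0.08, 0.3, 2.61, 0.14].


tanh(-0.1) = -0.0997
tanh(2.57) = 0.9884
tanh(-0.08) = -0.0798
tanh(0.3) = 0.2913
tanh(2.61) = 0.9892
tanh(0.14) = 0.1391
result = [-0.0997, 0.9884, -0.0798, 0.2913, 0.9892, 0.1391]

[-0.0997, 0.9884, -0.0798, 0.2913, 0.9892, 0.1391]


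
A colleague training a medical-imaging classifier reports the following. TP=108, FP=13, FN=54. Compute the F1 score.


Precision = 108/121 = 0.8926
Recall = 108/162 = 0.6667
F1 = 2·P·R/(P+R) = 2·TP/(2·TP+FP+FN) = 216/(216+13+54) = 216/283 = 0.7633

0.7633


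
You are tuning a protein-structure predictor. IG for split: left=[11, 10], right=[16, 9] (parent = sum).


Parent = [27, 19], H_parent = 0.9781
H_left = 0.9984 (n=21), H_right = 0.9427 (n=25)
H_children = (21/46)·0.9984 + (25/46)·0.9427 = 0.9681
IG = 0.9781 - 0.9681 = 0.01

0.01


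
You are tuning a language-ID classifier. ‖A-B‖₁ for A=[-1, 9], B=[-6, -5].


d = |-1+ 6| + |9+ 5|
  = 5 + 14
  = 19

19


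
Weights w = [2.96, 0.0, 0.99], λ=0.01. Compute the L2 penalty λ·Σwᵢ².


‖w‖₂² = (2.96)² + (0.0)² + (0.99)²
     = 8.7616 + 0 + 0.9801
     = 9.7417
λ·‖w‖₂² = 0.01·9.7417 = 0.097417

0.097417


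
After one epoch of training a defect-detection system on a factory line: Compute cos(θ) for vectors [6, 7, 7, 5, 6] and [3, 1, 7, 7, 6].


A·B = 6·3 + 7·1 + 7·7 + 5·7 + 6·6 = 145
‖A‖ = √195 = 13.9642, ‖B‖ = √144 = 12
cos = 145/(√195·√144) = 145/√28080 = 0.8653

0.8653


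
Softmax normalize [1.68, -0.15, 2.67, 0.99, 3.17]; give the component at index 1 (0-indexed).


Exponentials: e^1.68=5.3656, e^-0.15=0.8607, e^2.67=14.44, e^0.99=2.6912, e^3.17=23.8075
Sum = 47.165
Softmax = [0.1138, 0.0182, 0.3062, 0.0571, 0.5048]
p[1] = 0.8607/47.165 = 0.0182

0.0182


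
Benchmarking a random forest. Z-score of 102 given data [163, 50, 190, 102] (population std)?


μ = 126.25, σ = 54.3524
z = (102 - 126.25)/54.3524 = -0.4462

-0.4462


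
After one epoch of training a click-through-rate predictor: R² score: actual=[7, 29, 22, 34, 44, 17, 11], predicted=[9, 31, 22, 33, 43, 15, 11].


ȳ = 23.4286
SS_res = Σ(y-ŷ)² = 14
SS_tot = Σ(y-ȳ)² = 1033.71
R² = 1 - SS_res/SS_tot = 1 - 0.0135 = 0.9865

0.9865


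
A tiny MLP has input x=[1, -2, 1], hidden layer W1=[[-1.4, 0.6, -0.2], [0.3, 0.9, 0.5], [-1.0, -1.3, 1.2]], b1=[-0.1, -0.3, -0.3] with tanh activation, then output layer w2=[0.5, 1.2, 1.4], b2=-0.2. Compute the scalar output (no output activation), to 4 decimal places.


z1[0] = (-1.4)·(1) + (0.6)·(-2) + (-0.2)·(1) - 0.1 = -2.9
z1[1] = (0.3)·(1) + (0.9)·(-2) + (0.5)·(1) - 0.3 = -1.3
z1[2] = (-1.0)·(1) + (-1.3)·(-2) + (1.2)·(1) - 0.3 = 2.5
h = tanh(z1) = [-0.994, -0.8617, 0.9866]
output = (0.5)·(-0.994) + (1.2)·(-0.8617) + (1.4)·(0.9866) - 0.2 = -0.3498

-0.3498


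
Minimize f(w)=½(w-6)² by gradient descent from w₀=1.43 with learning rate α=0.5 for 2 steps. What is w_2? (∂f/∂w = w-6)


step 1: grad = 1.43-6 = -4.57; w = 1.43 - 0.5·(-4.57) = 3.715
step 2: grad = 3.715-6 = -2.285; w = 3.715 - 0.5·(-2.285) = 4.8575

4.8575


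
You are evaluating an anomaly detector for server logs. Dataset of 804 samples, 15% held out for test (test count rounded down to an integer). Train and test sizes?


Test = ⌊804·15/100⌋ = 120
Train = 804 - 120 = 684

Train: 684, Test: 120


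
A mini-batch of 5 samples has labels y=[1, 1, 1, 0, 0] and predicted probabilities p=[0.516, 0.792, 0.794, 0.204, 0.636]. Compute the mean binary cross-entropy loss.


L[0] = -ln(0.516) = 0.6616
L[1] = -ln(0.792) = 0.2332
L[2] = -ln(0.794) = 0.2307
L[3] = -ln(1-0.204) = -ln(0.796) = 0.2282
L[4] = -ln(1-0.636) = -ln(0.364) = 1.0106
mean = (0.6616 + 0.2332 + 0.2307 + 0.2282 + 1.0106)/5 = 0.4729

0.4729


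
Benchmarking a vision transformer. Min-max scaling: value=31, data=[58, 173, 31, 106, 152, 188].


min=31, max=188
(31-31)/(188-31) = 0/157 = 0.0

0.0


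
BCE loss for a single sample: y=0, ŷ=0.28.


BCE = -[y·ln(p) + (1-y)·ln(1-p)]
= -0 - 1·ln(1-0.28)
= -ln(0.72) = 0.3285

0.3285


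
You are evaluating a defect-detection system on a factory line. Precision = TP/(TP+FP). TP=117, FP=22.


Precision = TP/(TP+FP)
= 117/(117+22)
= 117/139 = 84.17%

84.17%


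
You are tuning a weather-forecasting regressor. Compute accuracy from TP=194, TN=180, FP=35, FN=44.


Accuracy = (TP+TN)/(TP+TN+FP+FN)
= (194+180)/(453)
= 374/453 = 82.56%

82.56%


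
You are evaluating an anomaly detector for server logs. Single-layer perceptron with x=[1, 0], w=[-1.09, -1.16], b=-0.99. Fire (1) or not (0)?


z = (1)·(-1.09) + (0)·(-1.16) - 0.99
  = -2.08
step(z) = 0 (z<0)

0


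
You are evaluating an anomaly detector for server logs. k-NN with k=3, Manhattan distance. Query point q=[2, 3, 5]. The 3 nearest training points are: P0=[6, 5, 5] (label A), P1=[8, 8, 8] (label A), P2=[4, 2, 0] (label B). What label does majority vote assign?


d(q,P0) = 6  (label A)
d(q,P1) = 14  (label A)
d(q,P2) = 8  (label B)
Votes: A=2, B=1
Majority → A

A


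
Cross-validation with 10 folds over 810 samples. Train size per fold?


Fold size = 810/10 = 81
Training per fold = 810 - 81 = 729

729


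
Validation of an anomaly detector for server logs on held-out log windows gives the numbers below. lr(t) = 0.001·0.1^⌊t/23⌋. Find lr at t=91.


n_drops = ⌊91/23⌋ = 3
lr = 0.001·0.1^3 = 0.001·0.001 = 0.000001

0.000001


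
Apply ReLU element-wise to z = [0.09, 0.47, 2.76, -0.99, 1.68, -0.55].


ReLU(0.09) = max(0, 0.09) = 0.09
ReLU(0.47) = max(0, 0.47) = 0.47
ReLU(2.76) = max(0, 2.76) = 2.76
ReLU(-0.99) = max(0, -0.99) = 0.0
ReLU(1.68) = max(0, 1.68) = 1.68
ReLU(-0.55) = max(0, -0.55) = 0.0
result = [0.09, 0.47, 2.76, 0.0, 1.68, 0.0]

[0.09, 0.47, 2.76, 0.0, 1.68, 0.0]


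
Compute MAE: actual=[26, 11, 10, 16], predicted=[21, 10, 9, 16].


Absolute errors: |26-21|=5, |11-10|=1, |10-9|=1, |16-16|=0
Sum = 7
MAE = 7/4 = 7/4

7/4


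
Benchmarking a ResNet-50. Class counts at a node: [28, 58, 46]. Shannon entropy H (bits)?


Probabilities: [28/132, 58/132, 46/132] ≈ [0.2121, 0.4394, 0.3485]
H = -((28/132)·log₂(28/132) + (58/132)·log₂(58/132) + (46/132)·log₂(46/132))
  = 1.5258 bits

1.5258 bits


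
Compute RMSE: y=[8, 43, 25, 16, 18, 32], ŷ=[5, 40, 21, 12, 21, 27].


MSE = 84/6 = 14
RMSE = √(84/6) = 3.7417

3.7417


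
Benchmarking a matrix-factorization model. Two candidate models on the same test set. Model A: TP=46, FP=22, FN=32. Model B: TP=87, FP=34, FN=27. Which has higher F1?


Model A: P=46/68=0.6765, R=46/78=0.5897, F1=2PR/(P+R)=2TP/(2TP+FP+FN)=92/146=0.6301
Model B: P=87/121=0.719, R=87/114=0.7632, F1=2PR/(P+R)=2TP/(2TP+FP+FN)=174/235=0.7404
0.6301 < 0.7404 → Model B

Model B


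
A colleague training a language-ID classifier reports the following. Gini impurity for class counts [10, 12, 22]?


Probabilities: [10/44, 12/44, 22/44] ≈ [0.2273, 0.2727, 0.5]
Σpᵢ² = (100 + 144 + 484)/44² = 728/1936
Gini = 1 - Σpᵢ² = 1 - 728/1936 = 0.624

0.624


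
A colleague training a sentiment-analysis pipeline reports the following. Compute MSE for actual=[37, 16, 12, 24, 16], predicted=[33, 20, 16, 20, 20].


Squared errors: (37-33)²=16, (16-20)²=16, (12-16)²=16, (24-20)²=16, (16-20)²=16
Sum = 80
MSE = 80/5 = 16

16


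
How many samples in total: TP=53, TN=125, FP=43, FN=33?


Total = TP + TN + FP + FN
= 53 + 125 + 43 + 33
= 254
(Predicted positive: 96, predicted negative: 158)

254


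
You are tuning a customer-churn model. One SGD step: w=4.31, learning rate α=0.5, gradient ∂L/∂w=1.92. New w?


w_new = w - α·∇
= 4.31 - 0.5·1.92
= 4.31 - 0.96
= 3.35

3.35


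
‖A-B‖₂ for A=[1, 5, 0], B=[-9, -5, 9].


d = √((1+ 9)² + (5+ 5)² + (0-9)²)
  = √(100 + 100 + 81)
  = √281 = 16.7631

16.7631


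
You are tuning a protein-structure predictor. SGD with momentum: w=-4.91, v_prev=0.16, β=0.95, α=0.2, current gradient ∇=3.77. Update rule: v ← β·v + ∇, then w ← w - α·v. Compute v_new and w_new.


v_new = 0.95·0.16 + 3.77 = 0.152 + 3.77 = 3.922
w_new = -4.91 - 0.2·3.922 = -4.91 - 0.7844 = -5.6944

v_new=3.922, w_new=-5.6944


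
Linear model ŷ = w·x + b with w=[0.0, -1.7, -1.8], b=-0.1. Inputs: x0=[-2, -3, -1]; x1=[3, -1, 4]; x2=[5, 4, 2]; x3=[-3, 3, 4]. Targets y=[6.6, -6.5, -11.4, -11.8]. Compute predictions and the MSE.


ŷ0 = (0.0)·(-2) + (-1.7)·(-3) + (-1.8)·(-1) - 0.1 = 6.8
ŷ1 = (0.0)·(3) + (-1.7)·(-1) + (-1.8)·(4) - 0.1 = -5.6
ŷ2 = (0.0)·(5) + (-1.7)·(4) + (-1.8)·(2) - 0.1 = -10.5
ŷ3 = (0.0)·(-3) + (-1.7)·(3) + (-1.8)·(4) - 0.1 = -12.4
errors² = [0.04, 0.81, 0.81, 0.36]
MSE = 2.0200/4 = 0.505

0.505


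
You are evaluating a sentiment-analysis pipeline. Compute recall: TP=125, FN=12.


Recall = TP/(TP+FN)
= 125/(125+12)
= 125/137 = 91.24%

91.24%


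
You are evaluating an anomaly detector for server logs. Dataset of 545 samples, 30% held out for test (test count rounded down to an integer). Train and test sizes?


Test = ⌊545·30/100⌋ = 163
Train = 545 - 163 = 382

Train: 382, Test: 163


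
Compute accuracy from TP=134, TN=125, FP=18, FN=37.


Accuracy = (TP+TN)/(TP+TN+FP+FN)
= (134+125)/(314)
= 259/314 = 82.48%

82.48%


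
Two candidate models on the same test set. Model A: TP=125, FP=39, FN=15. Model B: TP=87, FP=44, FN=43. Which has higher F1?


Model A: P=125/164=0.7622, R=125/140=0.8929, F1=2PR/(P+R)=2TP/(2TP+FP+FN)=250/304=0.8224
Model B: P=87/131=0.6641, R=87/130=0.6692, F1=2PR/(P+R)=2TP/(2TP+FP+FN)=174/261=0.6667
0.8224 > 0.6667 → Model A

Model A


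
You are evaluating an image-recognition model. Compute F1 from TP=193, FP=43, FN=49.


Precision = 193/236 = 0.8178
Recall = 193/242 = 0.7975
F1 = 2·P·R/(P+R) = 2·TP/(2·TP+FP+FN) = 386/(386+43+49) = 386/478 = 0.8075

0.8075


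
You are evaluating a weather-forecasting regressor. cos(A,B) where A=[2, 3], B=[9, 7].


A·B = 2·9 + 3·7 = 39
‖A‖ = √13 = 3.6056, ‖B‖ = √130 = 11.4018
cos = 39/(√13·√130) = 39/√1690 = 0.9487

0.9487


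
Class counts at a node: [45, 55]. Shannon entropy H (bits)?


Probabilities: [45/100, 55/100] ≈ [0.45, 0.55]
H = -((45/100)·log₂(45/100) + (55/100)·log₂(55/100))
  = 0.9928 bits

0.9928 bits


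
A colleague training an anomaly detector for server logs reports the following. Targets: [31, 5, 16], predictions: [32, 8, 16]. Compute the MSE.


Squared errors: (31-32)²=1, (5-8)²=9, (16-16)²=0
Sum = 10
MSE = 10/3 = 10/3

10/3


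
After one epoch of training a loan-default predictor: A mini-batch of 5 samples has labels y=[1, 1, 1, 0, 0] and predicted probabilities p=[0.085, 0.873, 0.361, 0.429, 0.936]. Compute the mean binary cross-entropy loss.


L[0] = -ln(0.085) = 2.4651
L[1] = -ln(0.873) = 0.1358
L[2] = -ln(0.361) = 1.0189
L[3] = -ln(1-0.429) = -ln(0.571) = 0.5604
L[4] = -ln(1-0.936) = -ln(0.064) = 2.7489
mean = (2.4651 + 0.1358 + 1.0189 + 0.5604 + 2.7489)/5 = 1.3858

1.3858


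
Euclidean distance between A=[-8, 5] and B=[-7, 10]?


d = √((-8+ 7)² + (5-10)²)
  = √(1 + 25)
  = √26 = 5.099

5.099


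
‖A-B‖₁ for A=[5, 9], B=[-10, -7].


d = |5+ 10| + |9+ 7|
  = 15 + 16
  = 31

31


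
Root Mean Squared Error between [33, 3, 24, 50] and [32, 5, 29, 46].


MSE = 46/4 = 11.5
RMSE = √(46/4) = 3.3912

3.3912


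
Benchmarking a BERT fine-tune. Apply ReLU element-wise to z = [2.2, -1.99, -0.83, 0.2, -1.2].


ReLU(2.2) = max(0, 2.2) = 2.2
ReLU(-1.99) = max(0, -1.99) = 0.0
ReLU(-0.83) = max(0, -0.83) = 0.0
ReLU(0.2) = max(0, 0.2) = 0.2
ReLU(-1.2) = max(0, -1.2) = 0.0
result = [2.2, 0.0, 0.0, 0.2, 0.0]

[2.2, 0.0, 0.0, 0.2, 0.0]


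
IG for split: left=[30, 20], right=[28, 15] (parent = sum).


Parent = [58, 35], H_parent = 0.9554
H_left = 0.971 (n=50), H_right = 0.933 (n=43)
H_children = (50/93)·0.971 + (43/93)·0.933 = 0.9534
IG = 0.9554 - 0.9534 = 0.002

0.002


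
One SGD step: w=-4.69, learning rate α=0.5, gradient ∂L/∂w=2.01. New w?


w_new = w - α·∇
= -4.69 - 0.5·2.01
= -4.69 - 1.005
= -5.695

-5.695


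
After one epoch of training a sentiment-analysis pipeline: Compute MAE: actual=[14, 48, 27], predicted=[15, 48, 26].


Absolute errors: |14-15|=1, |48-48|=0, |27-26|=1
Sum = 2
MAE = 2/3 = 2/3

2/3


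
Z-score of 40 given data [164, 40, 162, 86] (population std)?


μ = 113, σ = 52.5833
z = (40 - 113)/52.5833 = -1.3883

-1.3883


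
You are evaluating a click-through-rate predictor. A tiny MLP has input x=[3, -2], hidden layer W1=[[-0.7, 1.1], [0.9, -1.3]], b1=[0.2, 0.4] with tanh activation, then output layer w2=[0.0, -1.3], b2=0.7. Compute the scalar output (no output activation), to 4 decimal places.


z1[0] = (-0.7)·(3) + (1.1)·(-2) + 0.2 = -4.1
z1[1] = (0.9)·(3) + (-1.3)·(-2) + 0.4 = 5.7
h = tanh(z1) = [-0.9995, 1.0]
output = (0.0)·(-0.9995) + (-1.3)·(1.0) + 0.7 = -0.6

-0.6


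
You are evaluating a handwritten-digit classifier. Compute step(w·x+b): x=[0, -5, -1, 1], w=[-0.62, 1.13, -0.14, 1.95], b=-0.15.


z = (0)·(-0.62) + (-5)·(1.13) + (-1)·(-0.14) + (1)·(1.95) - 0.15
  = -3.71
step(z) = 0 (z<0)

0


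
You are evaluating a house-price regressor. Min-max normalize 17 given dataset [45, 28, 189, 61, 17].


min=17, max=189
(17-17)/(189-17) = 0/172 = 0.0

0.0


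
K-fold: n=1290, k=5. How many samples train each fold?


Fold size = 1290/5 = 258
Training per fold = 1290 - 258 = 1032

1032


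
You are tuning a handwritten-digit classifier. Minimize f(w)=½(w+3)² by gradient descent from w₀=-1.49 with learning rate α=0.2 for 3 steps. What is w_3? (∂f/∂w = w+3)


step 1: grad = -1.49+3 = 1.51; w = -1.49 - 0.2·(1.51) = -1.792
step 2: grad = -1.792+3 = 1.208; w = -1.792 - 0.2·(1.208) = -2.0336
step 3: grad = -2.0336+3 = 0.9664; w = -2.0336 - 0.2·(0.9664) = -2.22688

-2.22688


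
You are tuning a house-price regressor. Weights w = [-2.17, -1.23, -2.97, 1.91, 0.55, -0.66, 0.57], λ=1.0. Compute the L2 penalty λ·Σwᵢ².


‖w‖₂² = (-2.17)² + (-1.23)² + (-2.97)² + (1.91)² + (0.55)² + (-0.66)² + (0.57)²
     = 4.7089 + 1.5129 + 8.8209 + 3.6481 + 0.3025 + 0.4356 + 0.3249
     = 19.7538
λ·‖w‖₂² = 1.0·19.7538 = 19.7538

19.7538


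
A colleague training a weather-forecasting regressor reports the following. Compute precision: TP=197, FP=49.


Precision = TP/(TP+FP)
= 197/(197+49)
= 197/246 = 80.08%

80.08%


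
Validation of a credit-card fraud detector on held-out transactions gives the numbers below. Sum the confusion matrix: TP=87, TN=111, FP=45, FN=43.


Total = TP + TN + FP + FN
= 87 + 111 + 45 + 43
= 286
(Predicted positive: 132, predicted negative: 154)

286


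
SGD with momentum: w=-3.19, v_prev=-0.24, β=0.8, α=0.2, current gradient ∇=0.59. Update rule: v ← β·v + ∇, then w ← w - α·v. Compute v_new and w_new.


v_new = 0.8·-0.24 + 0.59 = -0.192 + 0.59 = 0.398
w_new = -3.19 - 0.2·0.398 = -3.19 - 0.0796 = -3.2696

v_new=0.398, w_new=-3.2696


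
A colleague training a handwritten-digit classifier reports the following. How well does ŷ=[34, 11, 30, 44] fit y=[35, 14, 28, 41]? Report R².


ȳ = 29.5
SS_res = Σ(y-ŷ)² = 23
SS_tot = Σ(y-ȳ)² = 405
R² = 1 - SS_res/SS_tot = 1 - 0.0568 = 0.9432

0.9432


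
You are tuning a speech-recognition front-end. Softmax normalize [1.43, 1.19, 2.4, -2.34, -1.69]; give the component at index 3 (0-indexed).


Exponentials: e^1.43=4.1787, e^1.19=3.2871, e^2.4=11.0232, e^-2.34=0.0963, e^-1.69=0.1845
Sum = 18.7698
Softmax = [0.2226, 0.1751, 0.5873, 0.0051, 0.0098]
p[3] = 0.0963/18.7698 = 0.0051

0.0051


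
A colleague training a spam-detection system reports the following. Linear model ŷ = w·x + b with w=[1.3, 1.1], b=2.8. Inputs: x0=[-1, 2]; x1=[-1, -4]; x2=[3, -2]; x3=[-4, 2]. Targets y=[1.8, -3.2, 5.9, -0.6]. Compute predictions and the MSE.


ŷ0 = (1.3)·(-1) + (1.1)·(2) + 2.8 = 3.7
ŷ1 = (1.3)·(-1) + (1.1)·(-4) + 2.8 = -2.9
ŷ2 = (1.3)·(3) + (1.1)·(-2) + 2.8 = 4.5
ŷ3 = (1.3)·(-4) + (1.1)·(2) + 2.8 = -0.2
errors² = [3.61, 0.09, 1.96, 0.16]
MSE = 5.8200/4 = 1.455

1.455


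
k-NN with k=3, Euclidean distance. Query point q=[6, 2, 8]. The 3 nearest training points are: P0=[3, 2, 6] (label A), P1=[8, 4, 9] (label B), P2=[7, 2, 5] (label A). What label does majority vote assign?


d(q,P0) = 3.6056  (label A)
d(q,P1) = 3.0  (label B)
d(q,P2) = 3.1623  (label A)
Votes: A=2, B=1
Majority → A

A


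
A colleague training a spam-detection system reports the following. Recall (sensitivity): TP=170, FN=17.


Recall = TP/(TP+FN)
= 170/(170+17)
= 170/187 = 90.91%

90.91%


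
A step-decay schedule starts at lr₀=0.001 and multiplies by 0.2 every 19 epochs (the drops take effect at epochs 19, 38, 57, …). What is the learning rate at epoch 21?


n_drops = ⌊21/19⌋ = 1
lr = 0.001·0.2^1 = 0.001·0.2 = 0.0002

0.0002


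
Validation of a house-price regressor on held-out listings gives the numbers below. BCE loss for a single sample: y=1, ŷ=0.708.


BCE = -[y·ln(p) + (1-y)·ln(1-p)]
= -1·ln(0.708) - 0
= -ln(0.708) = 0.3453

0.3453


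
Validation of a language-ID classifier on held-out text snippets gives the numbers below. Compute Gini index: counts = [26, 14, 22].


Probabilities: [26/62, 14/62, 22/62] ≈ [0.4194, 0.2258, 0.3548]
Σpᵢ² = (676 + 196 + 484)/62² = 1356/3844
Gini = 1 - Σpᵢ² = 1 - 1356/3844 = 0.6472

0.6472


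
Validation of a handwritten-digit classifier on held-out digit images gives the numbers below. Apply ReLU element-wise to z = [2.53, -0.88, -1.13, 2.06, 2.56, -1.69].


ReLU(2.53) = max(0, 2.53) = 2.53
ReLU(-0.88) = max(0, -0.88) = 0.0
ReLU(-1.13) = max(0, -1.13) = 0.0
ReLU(2.06) = max(0, 2.06) = 2.06
ReLU(2.56) = max(0, 2.56) = 2.56
ReLU(-1.69) = max(0, -1.69) = 0.0
result = [2.53, 0.0, 0.0, 2.06, 2.56, 0.0]

[2.53, 0.0, 0.0, 2.06, 2.56, 0.0]


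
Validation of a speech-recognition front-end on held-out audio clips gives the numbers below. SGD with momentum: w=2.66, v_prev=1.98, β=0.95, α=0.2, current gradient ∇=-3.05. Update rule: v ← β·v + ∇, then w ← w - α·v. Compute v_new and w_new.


v_new = 0.95·1.98 - 3.05 = 1.881 - 3.05 = -1.169
w_new = 2.66 - 0.2·-1.169 = 2.66 + 0.2338 = 2.8938

v_new=-1.169, w_new=2.8938


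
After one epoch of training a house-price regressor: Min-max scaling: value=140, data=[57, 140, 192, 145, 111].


min=57, max=192
(140-57)/(192-57) = 83/135 = 0.6148

0.6148


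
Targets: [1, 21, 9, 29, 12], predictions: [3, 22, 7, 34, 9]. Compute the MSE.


Squared errors: (1-3)²=4, (21-22)²=1, (9-7)²=4, (29-34)²=25, (12-9)²=9
Sum = 43
MSE = 43/5 = 43/5

43/5


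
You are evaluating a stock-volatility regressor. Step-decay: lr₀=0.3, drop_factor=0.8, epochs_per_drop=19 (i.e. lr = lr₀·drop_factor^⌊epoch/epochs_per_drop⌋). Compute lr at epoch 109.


n_drops = ⌊109/19⌋ = 5
lr = 0.3·0.8^5 = 0.3·0.32768 = 0.098304

0.098304


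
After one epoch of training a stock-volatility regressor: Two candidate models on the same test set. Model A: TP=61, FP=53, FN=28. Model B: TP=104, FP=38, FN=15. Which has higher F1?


Model A: P=61/114=0.5351, R=61/89=0.6854, F1=2PR/(P+R)=2TP/(2TP+FP+FN)=122/203=0.601
Model B: P=104/142=0.7324, R=104/119=0.8739, F1=2PR/(P+R)=2TP/(2TP+FP+FN)=208/261=0.7969
0.601 < 0.7969 → Model B

Model B


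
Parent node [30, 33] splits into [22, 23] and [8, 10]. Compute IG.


Parent = [30, 33], H_parent = 0.9984
H_left = 0.9996 (n=45), H_right = 0.9911 (n=18)
H_children = (45/63)·0.9996 + (18/63)·0.9911 = 0.9972
IG = 0.9984 - 0.9972 = 0.0012

0.0012


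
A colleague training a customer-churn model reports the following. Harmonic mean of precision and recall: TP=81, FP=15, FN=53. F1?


Precision = 81/96 = 0.8438
Recall = 81/134 = 0.6045
F1 = 2·P·R/(P+R) = 2·TP/(2·TP+FP+FN) = 162/(162+15+53) = 162/230 = 0.7043

0.7043


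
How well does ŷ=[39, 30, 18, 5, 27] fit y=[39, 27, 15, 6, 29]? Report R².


ȳ = 23.2
SS_res = Σ(y-ŷ)² = 23
SS_tot = Σ(y-ȳ)² = 660.8
R² = 1 - SS_res/SS_tot = 1 - 0.0348 = 0.9652

0.9652


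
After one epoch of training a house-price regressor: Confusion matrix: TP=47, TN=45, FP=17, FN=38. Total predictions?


Total = TP + TN + FP + FN
= 47 + 45 + 17 + 38
= 147
(Predicted positive: 64, predicted negative: 83)

147


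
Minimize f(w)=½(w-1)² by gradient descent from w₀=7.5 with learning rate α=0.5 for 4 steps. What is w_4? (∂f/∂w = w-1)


step 1: grad = 7.5-1 = 6.5; w = 7.5 - 0.5·(6.5) = 4.25
step 2: grad = 4.25-1 = 3.25; w = 4.25 - 0.5·(3.25) = 2.625
step 3: grad = 2.625-1 = 1.625; w = 2.625 - 0.5·(1.625) = 1.8125
step 4: grad = 1.8125-1 = 0.8125; w = 1.8125 - 0.5·(0.8125) = 1.40625

1.40625


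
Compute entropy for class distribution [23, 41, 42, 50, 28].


Probabilities: [23/184, 41/184, 42/184, 50/184, 28/184] ≈ [0.125, 0.2228, 0.2283, 0.2717, 0.1522]
H = -((23/184)·log₂(23/184) + (41/184)·log₂(41/184) + (42/184)·log₂(42/184) + (50/184)·log₂(50/184) + (28/184)·log₂(28/184))
  = 2.2682 bits

2.2682 bits


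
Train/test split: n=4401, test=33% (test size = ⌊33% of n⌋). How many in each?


Test = ⌊4401·33/100⌋ = 1452
Train = 4401 - 1452 = 2949

Train: 2949, Test: 1452


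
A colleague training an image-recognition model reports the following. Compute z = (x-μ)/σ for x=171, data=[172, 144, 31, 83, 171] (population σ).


μ = 120.2, σ = 55.0832
z = (171 - 120.2)/55.0832 = 0.9222

0.9222


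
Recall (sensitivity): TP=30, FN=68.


Recall = TP/(TP+FN)
= 30/(30+68)
= 30/98 = 30.61%

30.61%


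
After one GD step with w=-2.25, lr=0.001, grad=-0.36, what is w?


w_new = w - α·∇
= -2.25 - 0.001·-0.36
= -2.25 + 0.00036
= -2.24964

-2.24964


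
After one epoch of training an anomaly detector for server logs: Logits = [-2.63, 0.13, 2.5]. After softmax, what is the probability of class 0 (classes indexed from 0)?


Exponentials: e^-2.63=0.0721, e^0.13=1.1388, e^2.5=12.1825
Sum = 13.3934
Softmax = [0.0054, 0.085, 0.9096]
p[0] = 0.0721/13.3934 = 0.0054

0.0054


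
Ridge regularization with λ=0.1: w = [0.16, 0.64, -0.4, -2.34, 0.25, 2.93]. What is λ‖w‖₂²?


‖w‖₂² = (0.16)² + (0.64)² + (-0.4)² + (-2.34)² + (0.25)² + (2.93)²
     = 0.0256 + 0.4096 + 0.16 + 5.4756 + 0.0625 + 8.5849
     = 14.7182
λ·‖w‖₂² = 0.1·14.7182 = 1.47182

1.47182


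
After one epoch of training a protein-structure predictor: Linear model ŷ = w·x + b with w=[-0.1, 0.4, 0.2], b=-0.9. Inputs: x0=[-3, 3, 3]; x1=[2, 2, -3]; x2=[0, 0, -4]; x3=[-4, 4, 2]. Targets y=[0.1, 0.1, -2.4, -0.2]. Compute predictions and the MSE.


ŷ0 = (-0.1)·(-3) + (0.4)·(3) + (0.2)·(3) - 0.9 = 1.2
ŷ1 = (-0.1)·(2) + (0.4)·(2) + (0.2)·(-3) - 0.9 = -0.9
ŷ2 = (-0.1)·(0) + (0.4)·(0) + (0.2)·(-4) - 0.9 = -1.7
ŷ3 = (-0.1)·(-4) + (0.4)·(4) + (0.2)·(2) - 0.9 = 1.5
errors² = [1.21, 1.0, 0.49, 2.89]
MSE = 5.5900/4 = 1.3975

1.3975


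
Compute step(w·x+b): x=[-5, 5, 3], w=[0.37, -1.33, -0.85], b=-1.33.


z = (-5)·(0.37) + (5)·(-1.33) + (3)·(-0.85) - 1.33
  = -12.38
step(z) = 0 (z<0)

0


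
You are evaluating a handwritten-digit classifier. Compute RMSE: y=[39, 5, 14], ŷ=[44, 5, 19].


MSE = 50/3 = 16.6667
RMSE = √(50/3) = 4.0825

4.0825


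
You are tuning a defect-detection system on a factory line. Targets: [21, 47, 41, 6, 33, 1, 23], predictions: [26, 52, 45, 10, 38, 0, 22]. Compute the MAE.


Absolute errors: |21-26|=5, |47-52|=5, |41-45|=4, |6-10|=4, |33-38|=5, |1-0|=1, |23-22|=1
Sum = 25
MAE = 25/7 = 25/7

25/7


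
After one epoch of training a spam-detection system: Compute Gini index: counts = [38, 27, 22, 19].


Probabilities: [38/106, 27/106, 22/106, 19/106] ≈ [0.3585, 0.2547, 0.2075, 0.1792]
Σpᵢ² = (1444 + 729 + 484 + 361)/106² = 3018/11236
Gini = 1 - Σpᵢ² = 1 - 3018/11236 = 0.7314

0.7314


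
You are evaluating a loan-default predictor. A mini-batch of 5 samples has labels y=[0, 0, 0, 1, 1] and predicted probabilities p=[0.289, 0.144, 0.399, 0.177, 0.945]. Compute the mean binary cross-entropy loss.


L[0] = -ln(1-0.289) = -ln(0.711) = 0.3411
L[1] = -ln(1-0.144) = -ln(0.856) = 0.1555
L[2] = -ln(1-0.399) = -ln(0.601) = 0.5092
L[3] = -ln(0.177) = 1.7316
L[4] = -ln(0.945) = 0.0566
mean = (0.3411 + 0.1555 + 0.5092 + 1.7316 + 0.0566)/5 = 0.5588

0.5588


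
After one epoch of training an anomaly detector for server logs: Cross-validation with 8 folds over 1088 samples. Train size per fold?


Fold size = 1088/8 = 136
Training per fold = 1088 - 136 = 952

952


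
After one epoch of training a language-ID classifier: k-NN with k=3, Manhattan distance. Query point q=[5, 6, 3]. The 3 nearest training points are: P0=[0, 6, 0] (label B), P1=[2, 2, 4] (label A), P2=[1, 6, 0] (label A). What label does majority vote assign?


d(q,P0) = 8  (label B)
d(q,P1) = 8  (label A)
d(q,P2) = 7  (label A)
Votes: A=2, B=1
Majority → A

A


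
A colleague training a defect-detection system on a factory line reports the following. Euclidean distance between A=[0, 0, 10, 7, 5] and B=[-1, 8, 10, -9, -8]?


d = √((0+ 1)² + (0-8)² + (10-10)² + (7+ 9)² + (5+ 8)²)
  = √(1 + 64 + 0 + 256 + 169)
  = √490 = 22.1359

22.1359


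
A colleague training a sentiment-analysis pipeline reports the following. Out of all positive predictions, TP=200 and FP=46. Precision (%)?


Precision = TP/(TP+FP)
= 200/(200+46)
= 200/246 = 81.3%

81.3%


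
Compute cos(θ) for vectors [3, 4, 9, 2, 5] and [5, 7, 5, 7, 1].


A·B = 3·5 + 4·7 + 9·5 + 2·7 + 5·1 = 107
‖A‖ = √135 = 11.619, ‖B‖ = √149 = 12.2066
cos = 107/(√135·√149) = 107/√20115 = 0.7544

0.7544


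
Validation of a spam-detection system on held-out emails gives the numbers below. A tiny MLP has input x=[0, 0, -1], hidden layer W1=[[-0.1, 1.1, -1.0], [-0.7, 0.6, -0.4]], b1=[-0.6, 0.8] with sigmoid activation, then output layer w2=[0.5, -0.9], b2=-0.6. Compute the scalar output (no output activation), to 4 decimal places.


z1[0] = (-0.1)·(0) + (1.1)·(0) + (-1.0)·(-1) - 0.6 = 0.4
z1[1] = (-0.7)·(0) + (0.6)·(0) + (-0.4)·(-1) + 0.8 = 1.2
h = sigmoid(z1) = [0.5987, 0.7685]
output = (0.5)·(0.5987) + (-0.9)·(0.7685) - 0.6 = -0.9923

-0.9923


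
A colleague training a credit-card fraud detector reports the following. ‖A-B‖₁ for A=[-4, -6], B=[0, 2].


d = |-4-0| + |-6-2|
  = 4 + 8
  = 12

12


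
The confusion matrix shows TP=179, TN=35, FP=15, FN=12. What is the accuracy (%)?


Accuracy = (TP+TN)/(TP+TN+FP+FN)
= (179+35)/(241)
= 214/241 = 88.8%

88.8%


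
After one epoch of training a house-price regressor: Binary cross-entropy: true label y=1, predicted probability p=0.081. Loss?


BCE = -[y·ln(p) + (1-y)·ln(1-p)]
= -1·ln(0.081) - 0
= -ln(0.081) = 2.5133

2.5133


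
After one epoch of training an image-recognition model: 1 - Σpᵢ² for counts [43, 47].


Probabilities: [43/90, 47/90] ≈ [0.4778, 0.5222]
Σpᵢ² = (1849 + 2209)/90² = 4058/8100
Gini = 1 - Σpᵢ² = 1 - 4058/8100 = 0.499

0.499


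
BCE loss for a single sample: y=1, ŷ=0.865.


BCE = -[y·ln(p) + (1-y)·ln(1-p)]
= -1·ln(0.865) - 0
= -ln(0.865) = 0.145

0.145


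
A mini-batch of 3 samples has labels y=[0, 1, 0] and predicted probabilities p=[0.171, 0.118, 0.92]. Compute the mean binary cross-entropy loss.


L[0] = -ln(1-0.171) = -ln(0.829) = 0.1875
L[1] = -ln(0.118) = 2.1371
L[2] = -ln(1-0.92) = -ln(0.08) = 2.5257
mean = (0.1875 + 2.1371 + 2.5257)/3 = 1.6168

1.6168


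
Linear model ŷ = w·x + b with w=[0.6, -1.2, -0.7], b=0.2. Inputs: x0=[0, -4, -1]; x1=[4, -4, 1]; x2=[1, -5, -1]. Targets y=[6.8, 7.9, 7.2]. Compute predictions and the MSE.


ŷ0 = (0.6)·(0) + (-1.2)·(-4) + (-0.7)·(-1) + 0.2 = 5.7
ŷ1 = (0.6)·(4) + (-1.2)·(-4) + (-0.7)·(1) + 0.2 = 6.7
ŷ2 = (0.6)·(1) + (-1.2)·(-5) + (-0.7)·(-1) + 0.2 = 7.5
errors² = [1.21, 1.44, 0.09]
MSE = 2.7400/3 = 0.9133

0.9133


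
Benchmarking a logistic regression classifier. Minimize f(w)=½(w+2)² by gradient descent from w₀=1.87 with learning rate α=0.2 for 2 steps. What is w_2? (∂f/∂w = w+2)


step 1: grad = 1.87+2 = 3.87; w = 1.87 - 0.2·(3.87) = 1.096
step 2: grad = 1.096+2 = 3.096; w = 1.096 - 0.2·(3.096) = 0.4768

0.4768


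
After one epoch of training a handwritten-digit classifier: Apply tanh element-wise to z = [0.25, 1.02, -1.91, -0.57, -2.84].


tanh(0.25) = 0.2449
tanh(1.02) = 0.7699
tanh(-1.91) = -0.9571
tanh(-0.57) = -0.5154
tanh(-2.84) = -0.9932
result = [0.2449, 0.7699, -0.9571, -0.5154, -0.9932]

[0.2449, 0.7699, -0.9571, -0.5154, -0.9932]


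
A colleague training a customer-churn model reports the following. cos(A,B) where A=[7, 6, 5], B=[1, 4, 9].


A·B = 7·1 + 6·4 + 5·9 = 76
‖A‖ = √110 = 10.4881, ‖B‖ = √98 = 9.8995
cos = 76/(√110·√98) = 76/√10780 = 0.732

0.732


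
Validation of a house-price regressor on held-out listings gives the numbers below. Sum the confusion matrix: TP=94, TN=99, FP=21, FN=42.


Total = TP + TN + FP + FN
= 94 + 99 + 21 + 42
= 256
(Predicted positive: 115, predicted negative: 141)

256


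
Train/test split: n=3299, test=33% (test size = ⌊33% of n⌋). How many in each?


Test = ⌊3299·33/100⌋ = 1088
Train = 3299 - 1088 = 2211

Train: 2211, Test: 1088


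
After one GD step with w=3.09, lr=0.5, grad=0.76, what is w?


w_new = w - α·∇
= 3.09 - 0.5·0.76
= 3.09 - 0.38
= 2.71

2.71


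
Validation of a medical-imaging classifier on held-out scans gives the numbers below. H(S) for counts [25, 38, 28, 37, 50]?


Probabilities: [25/178, 38/178, 28/178, 37/178, 50/178] ≈ [0.1404, 0.2135, 0.1573, 0.2079, 0.2809]
H = -((25/178)·log₂(25/178) + (38/178)·log₂(38/178) + (28/178)·log₂(28/178) + (37/178)·log₂(37/178) + (50/178)·log₂(50/178))
  = 2.2787 bits

2.2787 bits


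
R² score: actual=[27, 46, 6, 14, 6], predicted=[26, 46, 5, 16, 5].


ȳ = 19.8
SS_res = Σ(y-ŷ)² = 7
SS_tot = Σ(y-ȳ)² = 1152.8
R² = 1 - SS_res/SS_tot = 1 - 0.0061 = 0.9939

0.9939
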